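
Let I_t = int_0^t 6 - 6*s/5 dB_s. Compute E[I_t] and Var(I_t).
E[I_t] = 0; Var(I_t) = 12*t*(t^2 - 15*t + 75)/25

The Itô integral of a deterministic integrand f(s) has mean 0 because each increment f(s) * (B_{s+ds} - B_s) has mean 0. By the Itô isometry:
  Var( int_0^t f(s) dB_s ) = E[ (int_0^t f(s) dB_s)^2 ] = int_0^t f(s)^2 ds.
Here f(s) = 6 - 6*s/5, so f(s)^2 = 36*(s - 5)^2/25. Integrate:
  int_0^t (36*(s - 5)^2/25) ds = 12*t*(t^2 - 15*t + 75)/25.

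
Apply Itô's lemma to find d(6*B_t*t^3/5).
d(6*B_t*t^3/5) = (18*B_t*t^2/5) dt + (6*t^3/5) dB_t

Itô's formula for f(t, x): d f(t, B_t) = (f_t + (1/2) f_xx) dt + f_x dB_t. Compute partials of f(t, x) = 6*t^3*x/5:
  f_t(t,x)  = 18*t^2*x/5
  f_x(t,x)  = 6*t^3/5
  f_xx(t,x) = 0
Assemble drift = f_t + (1/2) f_xx = 18*t^2*x/5 and diffusion = f_x = 6*t^3/5. Substituting x = B_t:
  d(6*B_t*t^3/5) = (18*B_t*t^2/5) dt + (6*t^3/5) dB_t.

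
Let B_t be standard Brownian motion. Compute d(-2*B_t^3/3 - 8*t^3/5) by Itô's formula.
d(-2*B_t^3/3 - 8*t^3/5) = (-2*B_t - 24*t^2/5) dt + (-2*B_t^2) dB_t

Itô's formula for f(t, x): d f(t, B_t) = (f_t + (1/2) f_xx) dt + f_x dB_t. Compute partials of f(t, x) = -8*t^3/5 - 2*x^3/3:
  f_t(t,x)  = -24*t^2/5
  f_x(t,x)  = -2*x^2
  f_xx(t,x) = -4*x
Assemble drift = f_t + (1/2) f_xx = -24*t^2/5 - 2*x and diffusion = f_x = -2*x^2. Substituting x = B_t:
  d(-2*B_t^3/3 - 8*t^3/5) = (-2*B_t - 24*t^2/5) dt + (-2*B_t^2) dB_t.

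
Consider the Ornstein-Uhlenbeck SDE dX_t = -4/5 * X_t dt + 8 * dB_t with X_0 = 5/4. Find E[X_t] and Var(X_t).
E[X_t] = 5*exp(-4*t/5)/4; Var(X_t) = 40 - 40*exp(-8*t/5)

The OU SDE dX = -theta X dt + sigma dB admits the integrating factor exp(theta t): d(exp(theta t) X_t) = sigma exp(theta t) dB_t. Integrating from 0 to t:
  X_t = x_0 * exp(-theta t) + sigma * int_0^t exp(-theta (t-s)) dB_s.
The Itô integral has mean 0 and (by the Itô isometry) variance sigma^2 * int_0^t exp(-2 theta (t - s)) ds = sigma^2 * (1 - exp(-2 theta t)) / (2 theta).
With theta = 4/5, sigma = 8, x_0 = 5/4:
  E[X_t] = 5/4 * exp(-4/5 t) = 5*exp(-4*t/5)/4
  Var(X_t) = (8)^2 * (1 - exp(-2*4/5 t)) / (2 * 4/5) = 40 - 40*exp(-8*t/5).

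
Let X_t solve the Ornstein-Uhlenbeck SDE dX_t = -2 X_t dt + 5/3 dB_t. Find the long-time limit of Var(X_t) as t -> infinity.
lim Var(X_t) = 25/36

The OU SDE dX = -theta X dt + sigma dB admits the integrating factor exp(theta t): d(exp(theta t) X_t) = sigma exp(theta t) dB_t. Integrating from 0 to t gives X_t = x_0 * exp(-theta t) + sigma * int_0^t exp(-theta (t-s)) dB_s for any initial x_0. The Itô integral has variance (by the Itô isometry) sigma^2 * int_0^t exp(-2 theta (t - s)) ds = sigma^2 * (1 - exp(-2 theta t)) / (2 theta), independent of x_0.
With theta = 2, sigma = 5/3:
  Var(X_t) = (5/3)^2 * (1 - exp(-2*2 t)) / (2 * 2) = 25/36 - 25*exp(-4*t)/36.
As t -> infinity, exp(-2*2 t) -> 0, so the stationary variance is sigma^2 / (2 theta) = 25/36.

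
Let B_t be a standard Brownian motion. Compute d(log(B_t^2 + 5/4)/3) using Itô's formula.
d(log(B_t^2 + 5/4)/3) = (4*(5 - 4*B_t^2)/(3*(4*B_t^2 + 5)^2)) dt + (8*B_t/(3*(4*B_t^2 + 5))) dB_t

Itô's formula for f(B_t) gives d f(B_t) = f'(B_t) dB_t + (1/2) f''(B_t) dt. Compute derivatives of f(x) = log(x^2 + 5/4)/3:
  f'(x)  = 8*x/(3*(4*x^2 + 5))
  f''(x) = 8*(5 - 4*x^2)/(3*(4*x^2 + 5)^2)
Substitute x = B_t and multiply the f'' term by 1/2:
  drift     = (1/2) * (8*(5 - 4*x^2)/(3*(4*x^2 + 5)^2)) evaluated at B_t = 4*(5 - 4*B_t^2)/(3*(4*B_t^2 + 5)^2)
  diffusion = (8*x/(3*(4*x^2 + 5))) evaluated at B_t = 8*B_t/(3*(4*B_t^2 + 5))
Therefore d(log(B_t^2 + 5/4)/3) = (4*(5 - 4*B_t^2)/(3*(4*B_t^2 + 5)^2)) dt + (8*B_t/(3*(4*B_t^2 + 5))) dB_t.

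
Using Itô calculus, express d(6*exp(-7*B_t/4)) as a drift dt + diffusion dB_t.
d(6*exp(-7*B_t/4)) = (147*exp(-7*B_t/4)/16) dt + (-21*exp(-7*B_t/4)/2) dB_t

Itô's formula for f(B_t) gives d f(B_t) = f'(B_t) dB_t + (1/2) f''(B_t) dt. Compute derivatives of f(x) = 6*exp(-7*x/4):
  f'(x)  = -21*exp(-7*x/4)/2
  f''(x) = 147*exp(-7*x/4)/8
Substitute x = B_t and multiply the f'' term by 1/2:
  drift     = (1/2) * (147*exp(-7*x/4)/8) evaluated at B_t = 147*exp(-7*B_t/4)/16
  diffusion = (-21*exp(-7*x/4)/2) evaluated at B_t = -21*exp(-7*B_t/4)/2
Therefore d(6*exp(-7*B_t/4)) = (147*exp(-7*B_t/4)/16) dt + (-21*exp(-7*B_t/4)/2) dB_t.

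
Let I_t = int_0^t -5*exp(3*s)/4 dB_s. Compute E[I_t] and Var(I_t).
E[I_t] = 0; Var(I_t) = 25*exp(6*t)/96 - 25/96

The Itô integral of a deterministic integrand f(s) has mean 0 because each increment f(s) * (B_{s+ds} - B_s) has mean 0. By the Itô isometry:
  Var( int_0^t f(s) dB_s ) = E[ (int_0^t f(s) dB_s)^2 ] = int_0^t f(s)^2 ds.
Here f(s) = -5*exp(3*s)/4, so f(s)^2 = 25*exp(6*s)/16. Integrate:
  int_0^t (25*exp(6*s)/16) ds = 25*exp(6*t)/96 - 25/96.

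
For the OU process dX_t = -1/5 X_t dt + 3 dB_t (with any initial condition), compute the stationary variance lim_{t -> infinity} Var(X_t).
lim Var(X_t) = 45/2

The OU SDE dX = -theta X dt + sigma dB admits the integrating factor exp(theta t): d(exp(theta t) X_t) = sigma exp(theta t) dB_t. Integrating from 0 to t gives X_t = x_0 * exp(-theta t) + sigma * int_0^t exp(-theta (t-s)) dB_s for any initial x_0. The Itô integral has variance (by the Itô isometry) sigma^2 * int_0^t exp(-2 theta (t - s)) ds = sigma^2 * (1 - exp(-2 theta t)) / (2 theta), independent of x_0.
With theta = 1/5, sigma = 3:
  Var(X_t) = (3)^2 * (1 - exp(-2*1/5 t)) / (2 * 1/5) = 45/2 - 45*exp(-2*t/5)/2.
As t -> infinity, exp(-2*1/5 t) -> 0, so the stationary variance is sigma^2 / (2 theta) = 45/2.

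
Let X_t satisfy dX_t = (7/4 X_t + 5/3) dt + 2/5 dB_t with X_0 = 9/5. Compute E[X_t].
E[X_t] = 289*exp(7*t/4)/105 - 20/21

Taking expectations and using E[dB_t] = 0, the mean m(t) = E[X_t] satisfies the ODE m'(t) = a m(t) + b with m(0) = x_0. With a = 7/4, b = 5/3, x_0 = 9/5, the solution is
  m(t) = x_0 * exp(a t) + (b/a) * (exp(a t) - 1)
       = (9/5) * exp((7/4) t) + ((5/3)/(7/4)) * (exp((7/4) t) - 1)
       = 289*exp(7*t/4)/105 - 20/21.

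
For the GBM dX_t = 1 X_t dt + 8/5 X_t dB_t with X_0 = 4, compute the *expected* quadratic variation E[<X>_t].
E[<X>_t] = 512*exp(114*t/25)/57 - 512/57

<X>_t = int_0^t ((8/5) * X_s)^2 ds. Taking expectation inside the integral: E[<X>_t] = (8/5)^2 * int_0^t E[X_s^2] ds. For GBM, E[X_s^2] = x_0^2 * exp((2 mu + sigma^2) s). Integrating:
  E[<X>_t] = (8/5)^2 * 4^2 * (exp((2*1 + (8/5)^2) t) - 1) / (2*1 + (8/5)^2)
           = (8/5)^2 * 4^2 * (exp((114/25) t) - 1) / (114/25) = 512*exp(114*t/25)/57 - 512/57.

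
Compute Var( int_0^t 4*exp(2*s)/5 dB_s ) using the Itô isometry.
Var = 4*exp(4*t)/25 - 4/25

The Itô integral of a deterministic integrand f(s) has mean 0 because each increment f(s) * (B_{s+ds} - B_s) has mean 0. By the Itô isometry:
  Var( int_0^t f(s) dB_s ) = E[ (int_0^t f(s) dB_s)^2 ] = int_0^t f(s)^2 ds.
Here f(s) = 4*exp(2*s)/5, so f(s)^2 = 16*exp(4*s)/25. Integrate:
  int_0^t (16*exp(4*s)/25) ds = 4*exp(4*t)/25 - 4/25.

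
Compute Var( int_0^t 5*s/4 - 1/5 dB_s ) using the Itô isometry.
Var = t*(625*t^2 - 300*t + 48)/1200

The Itô integral of a deterministic integrand f(s) has mean 0 because each increment f(s) * (B_{s+ds} - B_s) has mean 0. By the Itô isometry:
  Var( int_0^t f(s) dB_s ) = E[ (int_0^t f(s) dB_s)^2 ] = int_0^t f(s)^2 ds.
Here f(s) = 5*s/4 - 1/5, so f(s)^2 = (25*s - 4)^2/400. Integrate:
  int_0^t ((25*s - 4)^2/400) ds = t*(625*t^2 - 300*t + 48)/1200.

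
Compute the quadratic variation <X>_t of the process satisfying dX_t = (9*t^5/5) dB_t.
<X>_t = 81*t^11/275

For an Itô process dX_t = a(t) dt + b(t) dB_t, the quadratic variation is <X>_t = int_0^t b(s)^2 ds (the drift term does not contribute). Here b(s) = 9*s^5/5, so
  b(s)^2 = 81*s^10/25.
Integrating from 0 to t:
  <X>_t = int_0^t (81*s^10/25) ds = 81*t^11/275.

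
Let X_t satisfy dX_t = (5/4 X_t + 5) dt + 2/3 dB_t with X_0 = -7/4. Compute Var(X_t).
Var(X_t) = 8*exp(5*t/2)/45 - 8/45

The variance V(t) = Var(X_t) satisfies V'(t) = 2 a V(t) + c^2 with V(0) = 0 (drift coefficient is linear in X, diffusion is constant). With a = 5/4, c = 2/3, the solution is
  V(t) = (c^2 / (2 a)) * (exp(2 a t) - 1)
       = ((2/3)^2 / (2*(5/4))) * (exp((5/2) t) - 1)
       = 8*exp(5*t/2)/45 - 8/45.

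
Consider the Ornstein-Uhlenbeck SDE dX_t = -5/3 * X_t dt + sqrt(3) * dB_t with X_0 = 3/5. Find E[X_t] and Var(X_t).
E[X_t] = 3*exp(-5*t/3)/5; Var(X_t) = 9/10 - 9*exp(-10*t/3)/10

The OU SDE dX = -theta X dt + sigma dB admits the integrating factor exp(theta t): d(exp(theta t) X_t) = sigma exp(theta t) dB_t. Integrating from 0 to t:
  X_t = x_0 * exp(-theta t) + sigma * int_0^t exp(-theta (t-s)) dB_s.
The Itô integral has mean 0 and (by the Itô isometry) variance sigma^2 * int_0^t exp(-2 theta (t - s)) ds = sigma^2 * (1 - exp(-2 theta t)) / (2 theta).
With theta = 5/3, sigma = sqrt(3), x_0 = 3/5:
  E[X_t] = 3/5 * exp(-5/3 t) = 3*exp(-5*t/3)/5
  Var(X_t) = (sqrt(3))^2 * (1 - exp(-2*5/3 t)) / (2 * 5/3) = 9/10 - 9*exp(-10*t/3)/10.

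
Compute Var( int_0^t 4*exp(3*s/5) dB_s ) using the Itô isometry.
Var = 40*exp(6*t/5)/3 - 40/3

The Itô integral of a deterministic integrand f(s) has mean 0 because each increment f(s) * (B_{s+ds} - B_s) has mean 0. By the Itô isometry:
  Var( int_0^t f(s) dB_s ) = E[ (int_0^t f(s) dB_s)^2 ] = int_0^t f(s)^2 ds.
Here f(s) = 4*exp(3*s/5), so f(s)^2 = 16*exp(6*s/5). Integrate:
  int_0^t (16*exp(6*s/5)) ds = 40*exp(6*t/5)/3 - 40/3.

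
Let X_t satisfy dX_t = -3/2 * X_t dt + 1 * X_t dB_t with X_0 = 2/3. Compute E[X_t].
E[X_t] = 2*exp(-3*t/2)/3

For GBM dX = mu X dt + sigma X dB with X_0 = x_0, apply Itô to Y = log X: dY = (mu - sigma^2/2) dt + sigma dB, so Y_t = log(x_0) + (mu - sigma^2/2) t + sigma B_t and hence X_t = x_0 * exp((mu - sigma^2/2) t + sigma B_t).
With mu = -3/2, sigma = 1, x_0 = 2/3, this gives:
  X_t = 2/3 * exp((-2) * t + (1) * B_t).
Since sigma*B_t ~ Normal(0, sigma^2 t), E[exp(sigma*B_t)] = exp(sigma^2 t / 2); so E[X_t] = x_0 * exp((mu - sigma^2/2) t) * exp(sigma^2 t / 2) = x_0 * exp(mu t) = 2*exp(-3*t/2)/3.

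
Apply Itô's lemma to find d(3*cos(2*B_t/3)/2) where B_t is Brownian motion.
d(3*cos(2*B_t/3)/2) = (-cos(2*B_t/3)/3) dt + (-sin(2*B_t/3)) dB_t

Itô's formula for f(B_t) gives d f(B_t) = f'(B_t) dB_t + (1/2) f''(B_t) dt. Compute derivatives of f(x) = 3*cos(2*x/3)/2:
  f'(x)  = -sin(2*x/3)
  f''(x) = -2*cos(2*x/3)/3
Substitute x = B_t and multiply the f'' term by 1/2:
  drift     = (1/2) * (-2*cos(2*x/3)/3) evaluated at B_t = -cos(2*B_t/3)/3
  diffusion = (-sin(2*x/3)) evaluated at B_t = -sin(2*B_t/3)
Therefore d(3*cos(2*B_t/3)/2) = (-cos(2*B_t/3)/3) dt + (-sin(2*B_t/3)) dB_t.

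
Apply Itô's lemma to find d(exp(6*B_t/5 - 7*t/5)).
d(exp(6*B_t/5 - 7*t/5)) = (-17*exp(6*B_t/5 - 7*t/5)/25) dt + (6*exp(6*B_t/5 - 7*t/5)/5) dB_t

Itô's formula for f(t, x): d f(t, B_t) = (f_t + (1/2) f_xx) dt + f_x dB_t. Compute partials of f(t, x) = exp(-7*t/5 + 6*x/5):
  f_t(t,x)  = -7*exp(-7*t/5 + 6*x/5)/5
  f_x(t,x)  = 6*exp(-7*t/5 + 6*x/5)/5
  f_xx(t,x) = 36*exp(-7*t/5 + 6*x/5)/25
Assemble drift = f_t + (1/2) f_xx = -17*exp(-7*t/5 + 6*x/5)/25 and diffusion = f_x = 6*exp(-7*t/5 + 6*x/5)/5. Substituting x = B_t:
  d(exp(6*B_t/5 - 7*t/5)) = (-17*exp(6*B_t/5 - 7*t/5)/25) dt + (6*exp(6*B_t/5 - 7*t/5)/5) dB_t.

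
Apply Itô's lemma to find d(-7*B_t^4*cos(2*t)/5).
d(-7*B_t^4*cos(2*t)/5) = (14*B_t^2*(B_t^2*sin(2*t) - 3*cos(2*t))/5) dt + (-28*B_t^3*cos(2*t)/5) dB_t

Itô's formula for f(t, x): d f(t, B_t) = (f_t + (1/2) f_xx) dt + f_x dB_t. Compute partials of f(t, x) = -7*x^4*cos(2*t)/5:
  f_t(t,x)  = 14*x^4*sin(2*t)/5
  f_x(t,x)  = -28*x^3*cos(2*t)/5
  f_xx(t,x) = -84*x^2*cos(2*t)/5
Assemble drift = f_t + (1/2) f_xx = 14*x^2*(x^2*sin(2*t) - 3*cos(2*t))/5 and diffusion = f_x = -28*x^3*cos(2*t)/5. Substituting x = B_t:
  d(-7*B_t^4*cos(2*t)/5) = (14*B_t^2*(B_t^2*sin(2*t) - 3*cos(2*t))/5) dt + (-28*B_t^3*cos(2*t)/5) dB_t.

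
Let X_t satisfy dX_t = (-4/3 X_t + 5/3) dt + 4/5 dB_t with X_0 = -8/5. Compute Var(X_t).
Var(X_t) = 6/25 - 6*exp(-8*t/3)/25

The variance V(t) = Var(X_t) satisfies V'(t) = 2 a V(t) + c^2 with V(0) = 0 (drift coefficient is linear in X, diffusion is constant). With a = -4/3, c = 4/5, the solution is
  V(t) = (c^2 / (2 a)) * (exp(2 a t) - 1)
       = ((4/5)^2 / (2*(-4/3))) * (exp((-8/3) t) - 1)
       = 6/25 - 6*exp(-8*t/3)/25.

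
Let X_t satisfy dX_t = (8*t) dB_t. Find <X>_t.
<X>_t = 64*t^3/3

For an Itô process dX_t = a(t) dt + b(t) dB_t, the quadratic variation is <X>_t = int_0^t b(s)^2 ds (the drift term does not contribute). Here b(s) = 8*s, so
  b(s)^2 = 64*s^2.
Integrating from 0 to t:
  <X>_t = int_0^t (64*s^2) ds = 64*t^3/3.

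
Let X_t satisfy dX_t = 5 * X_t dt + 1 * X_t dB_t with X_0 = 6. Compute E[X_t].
E[X_t] = 6*exp(5*t)

For GBM dX = mu X dt + sigma X dB with X_0 = x_0, apply Itô to Y = log X: dY = (mu - sigma^2/2) dt + sigma dB, so Y_t = log(x_0) + (mu - sigma^2/2) t + sigma B_t and hence X_t = x_0 * exp((mu - sigma^2/2) t + sigma B_t).
With mu = 5, sigma = 1, x_0 = 6, this gives:
  X_t = 6 * exp((9/2) * t + (1) * B_t).
Since sigma*B_t ~ Normal(0, sigma^2 t), E[exp(sigma*B_t)] = exp(sigma^2 t / 2); so E[X_t] = x_0 * exp((mu - sigma^2/2) t) * exp(sigma^2 t / 2) = x_0 * exp(mu t) = 6*exp(5*t).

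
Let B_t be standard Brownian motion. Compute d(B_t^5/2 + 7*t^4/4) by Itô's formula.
d(B_t^5/2 + 7*t^4/4) = (5*B_t^3 + 7*t^3) dt + (5*B_t^4/2) dB_t

Itô's formula for f(t, x): d f(t, B_t) = (f_t + (1/2) f_xx) dt + f_x dB_t. Compute partials of f(t, x) = 7*t^4/4 + x^5/2:
  f_t(t,x)  = 7*t^3
  f_x(t,x)  = 5*x^4/2
  f_xx(t,x) = 10*x^3
Assemble drift = f_t + (1/2) f_xx = 7*t^3 + 5*x^3 and diffusion = f_x = 5*x^4/2. Substituting x = B_t:
  d(B_t^5/2 + 7*t^4/4) = (5*B_t^3 + 7*t^3) dt + (5*B_t^4/2) dB_t.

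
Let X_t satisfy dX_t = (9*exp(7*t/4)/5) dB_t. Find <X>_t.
<X>_t = 162*exp(7*t/2)/175 - 162/175

For an Itô process dX_t = a(t) dt + b(t) dB_t, the quadratic variation is <X>_t = int_0^t b(s)^2 ds (the drift term does not contribute). Here b(s) = 9*exp(7*s/4)/5, so
  b(s)^2 = 81*exp(7*s/2)/25.
Integrating from 0 to t:
  <X>_t = int_0^t (81*exp(7*s/2)/25) ds = 162*exp(7*t/2)/175 - 162/175.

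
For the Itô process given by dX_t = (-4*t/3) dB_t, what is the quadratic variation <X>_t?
<X>_t = 16*t^3/27

For an Itô process dX_t = a(t) dt + b(t) dB_t, the quadratic variation is <X>_t = int_0^t b(s)^2 ds (the drift term does not contribute). Here b(s) = -4*s/3, so
  b(s)^2 = 16*s^2/9.
Integrating from 0 to t:
  <X>_t = int_0^t (16*s^2/9) ds = 16*t^3/27.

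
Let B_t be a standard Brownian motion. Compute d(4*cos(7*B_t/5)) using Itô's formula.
d(4*cos(7*B_t/5)) = (-98*cos(7*B_t/5)/25) dt + (-28*sin(7*B_t/5)/5) dB_t

Itô's formula for f(B_t) gives d f(B_t) = f'(B_t) dB_t + (1/2) f''(B_t) dt. Compute derivatives of f(x) = 4*cos(7*x/5):
  f'(x)  = -28*sin(7*x/5)/5
  f''(x) = -196*cos(7*x/5)/25
Substitute x = B_t and multiply the f'' term by 1/2:
  drift     = (1/2) * (-196*cos(7*x/5)/25) evaluated at B_t = -98*cos(7*B_t/5)/25
  diffusion = (-28*sin(7*x/5)/5) evaluated at B_t = -28*sin(7*B_t/5)/5
Therefore d(4*cos(7*B_t/5)) = (-98*cos(7*B_t/5)/25) dt + (-28*sin(7*B_t/5)/5) dB_t.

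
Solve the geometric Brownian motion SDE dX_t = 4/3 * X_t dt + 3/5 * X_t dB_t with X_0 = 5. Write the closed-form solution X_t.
X_t = 5 * exp((173/150) * t + (3/5) * B_t)

For GBM dX = mu X dt + sigma X dB with X_0 = x_0, apply Itô to Y = log X: dY = (mu - sigma^2/2) dt + sigma dB, so Y_t = log(x_0) + (mu - sigma^2/2) t + sigma B_t and hence X_t = x_0 * exp((mu - sigma^2/2) t + sigma B_t).
With mu = 4/3, sigma = 3/5, x_0 = 5, this gives:
  X_t = 5 * exp((173/150) * t + (3/5) * B_t).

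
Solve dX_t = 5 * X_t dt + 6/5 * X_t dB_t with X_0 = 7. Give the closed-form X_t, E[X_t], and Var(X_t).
X_t = 7 * exp((107/25) t + (6/5) B_t); E[X_t] = 7*exp(5*t); Var(X_t) = 49*(exp(36*t/25) - 1)*exp(10*t)

For GBM dX = mu X dt + sigma X dB with X_0 = x_0, apply Itô to Y = log X: dY = (mu - sigma^2/2) dt + sigma dB, so Y_t = log(x_0) + (mu - sigma^2/2) t + sigma B_t and hence X_t = x_0 * exp((mu - sigma^2/2) t + sigma B_t).
With mu = 5, sigma = 6/5, x_0 = 7, this gives:
  X_t = 7 * exp((107/25) * t + (6/5) * B_t).
Since sigma*B_t ~ Normal(0, sigma^2 t), E[exp(sigma*B_t)] = exp(sigma^2 t / 2); so E[X_t] = x_0 * exp((mu - sigma^2/2) t) * exp(sigma^2 t / 2) = x_0 * exp(mu t) = 7*exp(5*t).
Var(X_t) = E[X_t^2] - (E[X_t])^2 = x_0^2 * exp(2 mu t) * (exp(sigma^2 t) - 1) = 49*(exp(36*t/25) - 1)*exp(10*t).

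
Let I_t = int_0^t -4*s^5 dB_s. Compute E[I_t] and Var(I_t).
E[I_t] = 0; Var(I_t) = 16*t^11/11

The Itô integral of a deterministic integrand f(s) has mean 0 because each increment f(s) * (B_{s+ds} - B_s) has mean 0. By the Itô isometry:
  Var( int_0^t f(s) dB_s ) = E[ (int_0^t f(s) dB_s)^2 ] = int_0^t f(s)^2 ds.
Here f(s) = -4*s^5, so f(s)^2 = 16*s^10. Integrate:
  int_0^t (16*s^10) ds = 16*t^11/11.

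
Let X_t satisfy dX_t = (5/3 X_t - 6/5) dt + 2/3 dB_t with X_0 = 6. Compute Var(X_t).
Var(X_t) = 2*exp(10*t/3)/15 - 2/15

The variance V(t) = Var(X_t) satisfies V'(t) = 2 a V(t) + c^2 with V(0) = 0 (drift coefficient is linear in X, diffusion is constant). With a = 5/3, c = 2/3, the solution is
  V(t) = (c^2 / (2 a)) * (exp(2 a t) - 1)
       = ((2/3)^2 / (2*(5/3))) * (exp((10/3) t) - 1)
       = 2*exp(10*t/3)/15 - 2/15.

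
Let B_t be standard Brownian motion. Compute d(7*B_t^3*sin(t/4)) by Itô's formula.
d(7*B_t^3*sin(t/4)) = (7*B_t*(B_t^2*cos(t/4) + 12*sin(t/4))/4) dt + (21*B_t^2*sin(t/4)) dB_t

Itô's formula for f(t, x): d f(t, B_t) = (f_t + (1/2) f_xx) dt + f_x dB_t. Compute partials of f(t, x) = 7*x^3*sin(t/4):
  f_t(t,x)  = 7*x^3*cos(t/4)/4
  f_x(t,x)  = 21*x^2*sin(t/4)
  f_xx(t,x) = 42*x*sin(t/4)
Assemble drift = f_t + (1/2) f_xx = 7*x*(x^2*cos(t/4) + 12*sin(t/4))/4 and diffusion = f_x = 21*x^2*sin(t/4). Substituting x = B_t:
  d(7*B_t^3*sin(t/4)) = (7*B_t*(B_t^2*cos(t/4) + 12*sin(t/4))/4) dt + (21*B_t^2*sin(t/4)) dB_t.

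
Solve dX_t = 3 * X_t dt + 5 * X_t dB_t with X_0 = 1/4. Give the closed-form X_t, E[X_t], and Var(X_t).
X_t = 1/4 * exp((-19/2) t + (5) B_t); E[X_t] = exp(3*t)/4; Var(X_t) = (exp(25*t) - 1)*exp(6*t)/16

For GBM dX = mu X dt + sigma X dB with X_0 = x_0, apply Itô to Y = log X: dY = (mu - sigma^2/2) dt + sigma dB, so Y_t = log(x_0) + (mu - sigma^2/2) t + sigma B_t and hence X_t = x_0 * exp((mu - sigma^2/2) t + sigma B_t).
With mu = 3, sigma = 5, x_0 = 1/4, this gives:
  X_t = 1/4 * exp((-19/2) * t + (5) * B_t).
Since sigma*B_t ~ Normal(0, sigma^2 t), E[exp(sigma*B_t)] = exp(sigma^2 t / 2); so E[X_t] = x_0 * exp((mu - sigma^2/2) t) * exp(sigma^2 t / 2) = x_0 * exp(mu t) = exp(3*t)/4.
Var(X_t) = E[X_t^2] - (E[X_t])^2 = x_0^2 * exp(2 mu t) * (exp(sigma^2 t) - 1) = (exp(25*t) - 1)*exp(6*t)/16.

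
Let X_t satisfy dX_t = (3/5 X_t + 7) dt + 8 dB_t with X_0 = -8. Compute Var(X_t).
Var(X_t) = 160*exp(6*t/5)/3 - 160/3

The variance V(t) = Var(X_t) satisfies V'(t) = 2 a V(t) + c^2 with V(0) = 0 (drift coefficient is linear in X, diffusion is constant). With a = 3/5, c = 8, the solution is
  V(t) = (c^2 / (2 a)) * (exp(2 a t) - 1)
       = (8^2 / (2*(3/5))) * (exp((6/5) t) - 1)
       = 160*exp(6*t/5)/3 - 160/3.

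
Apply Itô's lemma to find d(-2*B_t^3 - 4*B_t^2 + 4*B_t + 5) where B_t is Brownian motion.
d(-2*B_t^3 - 4*B_t^2 + 4*B_t + 5) = (-6*B_t - 4) dt + (-6*B_t^2 - 8*B_t + 4) dB_t

Itô's formula for f(B_t) gives d f(B_t) = f'(B_t) dB_t + (1/2) f''(B_t) dt. Compute derivatives of f(x) = -2*x^3 - 4*x^2 + 4*x + 5:
  f'(x)  = -6*x^2 - 8*x + 4
  f''(x) = -12*x - 8
Substitute x = B_t and multiply the f'' term by 1/2:
  drift     = (1/2) * (-12*x - 8) evaluated at B_t = -6*B_t - 4
  diffusion = (-6*x^2 - 8*x + 4) evaluated at B_t = -6*B_t^2 - 8*B_t + 4
Therefore d(-2*B_t^3 - 4*B_t^2 + 4*B_t + 5) = (-6*B_t - 4) dt + (-6*B_t^2 - 8*B_t + 4) dB_t.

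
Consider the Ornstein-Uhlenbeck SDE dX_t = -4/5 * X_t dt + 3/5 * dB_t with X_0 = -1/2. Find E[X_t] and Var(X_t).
E[X_t] = -exp(-4*t/5)/2; Var(X_t) = 9/40 - 9*exp(-8*t/5)/40

The OU SDE dX = -theta X dt + sigma dB admits the integrating factor exp(theta t): d(exp(theta t) X_t) = sigma exp(theta t) dB_t. Integrating from 0 to t:
  X_t = x_0 * exp(-theta t) + sigma * int_0^t exp(-theta (t-s)) dB_s.
The Itô integral has mean 0 and (by the Itô isometry) variance sigma^2 * int_0^t exp(-2 theta (t - s)) ds = sigma^2 * (1 - exp(-2 theta t)) / (2 theta).
With theta = 4/5, sigma = 3/5, x_0 = -1/2:
  E[X_t] = -1/2 * exp(-4/5 t) = -exp(-4*t/5)/2
  Var(X_t) = (3/5)^2 * (1 - exp(-2*4/5 t)) / (2 * 4/5) = 9/40 - 9*exp(-8*t/5)/40.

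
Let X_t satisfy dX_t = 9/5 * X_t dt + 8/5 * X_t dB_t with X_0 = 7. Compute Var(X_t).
Var(X_t) = 49*(exp(64*t/25) - 1)*exp(18*t/5)

For GBM dX = mu X dt + sigma X dB with X_0 = x_0, apply Itô to Y = log X: dY = (mu - sigma^2/2) dt + sigma dB, so Y_t = log(x_0) + (mu - sigma^2/2) t + sigma B_t and hence X_t = x_0 * exp((mu - sigma^2/2) t + sigma B_t).
With mu = 9/5, sigma = 8/5, x_0 = 7, this gives:
  X_t = 7 * exp((13/25) * t + (8/5) * B_t).
Since sigma*B_t ~ Normal(0, sigma^2 t), E[exp(sigma*B_t)] = exp(sigma^2 t / 2); so E[X_t] = x_0 * exp((mu - sigma^2/2) t) * exp(sigma^2 t / 2) = x_0 * exp(mu t) = 7*exp(9*t/5).
Var(X_t) = E[X_t^2] - (E[X_t])^2 = x_0^2 * exp(2 mu t) * (exp(sigma^2 t) - 1) = 49*(exp(64*t/25) - 1)*exp(18*t/5).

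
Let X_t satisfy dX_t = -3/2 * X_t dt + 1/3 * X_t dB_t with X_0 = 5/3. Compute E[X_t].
E[X_t] = 5*exp(-3*t/2)/3

For GBM dX = mu X dt + sigma X dB with X_0 = x_0, apply Itô to Y = log X: dY = (mu - sigma^2/2) dt + sigma dB, so Y_t = log(x_0) + (mu - sigma^2/2) t + sigma B_t and hence X_t = x_0 * exp((mu - sigma^2/2) t + sigma B_t).
With mu = -3/2, sigma = 1/3, x_0 = 5/3, this gives:
  X_t = 5/3 * exp((-14/9) * t + (1/3) * B_t).
Since sigma*B_t ~ Normal(0, sigma^2 t), E[exp(sigma*B_t)] = exp(sigma^2 t / 2); so E[X_t] = x_0 * exp((mu - sigma^2/2) t) * exp(sigma^2 t / 2) = x_0 * exp(mu t) = 5*exp(-3*t/2)/3.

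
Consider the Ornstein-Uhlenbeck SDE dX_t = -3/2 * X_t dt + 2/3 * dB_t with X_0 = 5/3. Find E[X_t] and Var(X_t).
E[X_t] = 5*exp(-3*t/2)/3; Var(X_t) = 4/27 - 4*exp(-3*t)/27

The OU SDE dX = -theta X dt + sigma dB admits the integrating factor exp(theta t): d(exp(theta t) X_t) = sigma exp(theta t) dB_t. Integrating from 0 to t:
  X_t = x_0 * exp(-theta t) + sigma * int_0^t exp(-theta (t-s)) dB_s.
The Itô integral has mean 0 and (by the Itô isometry) variance sigma^2 * int_0^t exp(-2 theta (t - s)) ds = sigma^2 * (1 - exp(-2 theta t)) / (2 theta).
With theta = 3/2, sigma = 2/3, x_0 = 5/3:
  E[X_t] = 5/3 * exp(-3/2 t) = 5*exp(-3*t/2)/3
  Var(X_t) = (2/3)^2 * (1 - exp(-2*3/2 t)) / (2 * 3/2) = 4/27 - 4*exp(-3*t)/27.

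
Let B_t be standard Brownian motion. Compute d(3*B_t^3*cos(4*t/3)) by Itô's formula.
d(3*B_t^3*cos(4*t/3)) = (B_t*(-4*B_t^2*sin(4*t/3) + 9*cos(4*t/3))) dt + (9*B_t^2*cos(4*t/3)) dB_t

Itô's formula for f(t, x): d f(t, B_t) = (f_t + (1/2) f_xx) dt + f_x dB_t. Compute partials of f(t, x) = 3*x^3*cos(4*t/3):
  f_t(t,x)  = -4*x^3*sin(4*t/3)
  f_x(t,x)  = 9*x^2*cos(4*t/3)
  f_xx(t,x) = 18*x*cos(4*t/3)
Assemble drift = f_t + (1/2) f_xx = x*(-4*x^2*sin(4*t/3) + 9*cos(4*t/3)) and diffusion = f_x = 9*x^2*cos(4*t/3). Substituting x = B_t:
  d(3*B_t^3*cos(4*t/3)) = (B_t*(-4*B_t^2*sin(4*t/3) + 9*cos(4*t/3))) dt + (9*B_t^2*cos(4*t/3)) dB_t.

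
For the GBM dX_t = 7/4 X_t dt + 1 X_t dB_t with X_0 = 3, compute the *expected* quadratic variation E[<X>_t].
E[<X>_t] = 2*exp(9*t/2) - 2

<X>_t = int_0^t (1 * X_s)^2 ds. Taking expectation inside the integral: E[<X>_t] = 1^2 * int_0^t E[X_s^2] ds. For GBM, E[X_s^2] = x_0^2 * exp((2 mu + sigma^2) s). Integrating:
  E[<X>_t] = 1^2 * 3^2 * (exp((2*(7/4) + 1^2) t) - 1) / (2*(7/4) + 1^2)
           = 1^2 * 3^2 * (exp((9/2) t) - 1) / (9/2) = 2*exp(9*t/2) - 2.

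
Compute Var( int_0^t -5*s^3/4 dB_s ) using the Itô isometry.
Var = 25*t^7/112

The Itô integral of a deterministic integrand f(s) has mean 0 because each increment f(s) * (B_{s+ds} - B_s) has mean 0. By the Itô isometry:
  Var( int_0^t f(s) dB_s ) = E[ (int_0^t f(s) dB_s)^2 ] = int_0^t f(s)^2 ds.
Here f(s) = -5*s^3/4, so f(s)^2 = 25*s^6/16. Integrate:
  int_0^t (25*s^6/16) ds = 25*t^7/112.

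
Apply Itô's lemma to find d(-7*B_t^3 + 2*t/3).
d(-7*B_t^3 + 2*t/3) = (2/3 - 21*B_t) dt + (-21*B_t^2) dB_t

Itô's formula for f(t, x): d f(t, B_t) = (f_t + (1/2) f_xx) dt + f_x dB_t. Compute partials of f(t, x) = 2*t/3 - 7*x^3:
  f_t(t,x)  = 2/3
  f_x(t,x)  = -21*x^2
  f_xx(t,x) = -42*x
Assemble drift = f_t + (1/2) f_xx = 2/3 - 21*x and diffusion = f_x = -21*x^2. Substituting x = B_t:
  d(-7*B_t^3 + 2*t/3) = (2/3 - 21*B_t) dt + (-21*B_t^2) dB_t.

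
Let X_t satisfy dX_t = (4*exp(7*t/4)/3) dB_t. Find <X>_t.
<X>_t = 32*exp(7*t/2)/63 - 32/63

For an Itô process dX_t = a(t) dt + b(t) dB_t, the quadratic variation is <X>_t = int_0^t b(s)^2 ds (the drift term does not contribute). Here b(s) = 4*exp(7*s/4)/3, so
  b(s)^2 = 16*exp(7*s/2)/9.
Integrating from 0 to t:
  <X>_t = int_0^t (16*exp(7*s/2)/9) ds = 32*exp(7*t/2)/63 - 32/63.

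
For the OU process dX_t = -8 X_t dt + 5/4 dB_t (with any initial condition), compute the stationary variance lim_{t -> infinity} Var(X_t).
lim Var(X_t) = 25/256

The OU SDE dX = -theta X dt + sigma dB admits the integrating factor exp(theta t): d(exp(theta t) X_t) = sigma exp(theta t) dB_t. Integrating from 0 to t gives X_t = x_0 * exp(-theta t) + sigma * int_0^t exp(-theta (t-s)) dB_s for any initial x_0. The Itô integral has variance (by the Itô isometry) sigma^2 * int_0^t exp(-2 theta (t - s)) ds = sigma^2 * (1 - exp(-2 theta t)) / (2 theta), independent of x_0.
With theta = 8, sigma = 5/4:
  Var(X_t) = (5/4)^2 * (1 - exp(-2*8 t)) / (2 * 8) = 25/256 - 25*exp(-16*t)/256.
As t -> infinity, exp(-2*8 t) -> 0, so the stationary variance is sigma^2 / (2 theta) = 25/256.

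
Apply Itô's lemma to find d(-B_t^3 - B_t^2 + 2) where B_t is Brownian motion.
d(-B_t^3 - B_t^2 + 2) = (-3*B_t - 1) dt + (B_t*(-3*B_t - 2)) dB_t

Itô's formula for f(B_t) gives d f(B_t) = f'(B_t) dB_t + (1/2) f''(B_t) dt. Compute derivatives of f(x) = -x^3 - x^2 + 2:
  f'(x)  = x*(-3*x - 2)
  f''(x) = -6*x - 2
Substitute x = B_t and multiply the f'' term by 1/2:
  drift     = (1/2) * (-6*x - 2) evaluated at B_t = -3*B_t - 1
  diffusion = (x*(-3*x - 2)) evaluated at B_t = B_t*(-3*B_t - 2)
Therefore d(-B_t^3 - B_t^2 + 2) = (-3*B_t - 1) dt + (B_t*(-3*B_t - 2)) dB_t.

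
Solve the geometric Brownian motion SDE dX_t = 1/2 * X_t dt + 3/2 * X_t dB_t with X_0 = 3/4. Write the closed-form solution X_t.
X_t = 3/4 * exp((-5/8) * t + (3/2) * B_t)

For GBM dX = mu X dt + sigma X dB with X_0 = x_0, apply Itô to Y = log X: dY = (mu - sigma^2/2) dt + sigma dB, so Y_t = log(x_0) + (mu - sigma^2/2) t + sigma B_t and hence X_t = x_0 * exp((mu - sigma^2/2) t + sigma B_t).
With mu = 1/2, sigma = 3/2, x_0 = 3/4, this gives:
  X_t = 3/4 * exp((-5/8) * t + (3/2) * B_t).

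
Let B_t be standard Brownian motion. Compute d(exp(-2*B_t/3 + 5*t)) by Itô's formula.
d(exp(-2*B_t/3 + 5*t)) = (47*exp(-2*B_t/3 + 5*t)/9) dt + (-2*exp(-2*B_t/3 + 5*t)/3) dB_t

Itô's formula for f(t, x): d f(t, B_t) = (f_t + (1/2) f_xx) dt + f_x dB_t. Compute partials of f(t, x) = exp(5*t - 2*x/3):
  f_t(t,x)  = 5*exp(5*t - 2*x/3)
  f_x(t,x)  = -2*exp(5*t - 2*x/3)/3
  f_xx(t,x) = 4*exp(5*t - 2*x/3)/9
Assemble drift = f_t + (1/2) f_xx = 47*exp(5*t - 2*x/3)/9 and diffusion = f_x = -2*exp(5*t - 2*x/3)/3. Substituting x = B_t:
  d(exp(-2*B_t/3 + 5*t)) = (47*exp(-2*B_t/3 + 5*t)/9) dt + (-2*exp(-2*B_t/3 + 5*t)/3) dB_t.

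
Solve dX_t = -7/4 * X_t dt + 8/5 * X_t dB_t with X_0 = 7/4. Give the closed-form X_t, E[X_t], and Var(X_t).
X_t = 7/4 * exp((-303/100) t + (8/5) B_t); E[X_t] = 7*exp(-7*t/4)/4; Var(X_t) = (49*exp(64*t/25) - 49)*exp(-7*t/2)/16

For GBM dX = mu X dt + sigma X dB with X_0 = x_0, apply Itô to Y = log X: dY = (mu - sigma^2/2) dt + sigma dB, so Y_t = log(x_0) + (mu - sigma^2/2) t + sigma B_t and hence X_t = x_0 * exp((mu - sigma^2/2) t + sigma B_t).
With mu = -7/4, sigma = 8/5, x_0 = 7/4, this gives:
  X_t = 7/4 * exp((-303/100) * t + (8/5) * B_t).
Since sigma*B_t ~ Normal(0, sigma^2 t), E[exp(sigma*B_t)] = exp(sigma^2 t / 2); so E[X_t] = x_0 * exp((mu - sigma^2/2) t) * exp(sigma^2 t / 2) = x_0 * exp(mu t) = 7*exp(-7*t/4)/4.
Var(X_t) = E[X_t^2] - (E[X_t])^2 = x_0^2 * exp(2 mu t) * (exp(sigma^2 t) - 1) = (49*exp(64*t/25) - 49)*exp(-7*t/2)/16.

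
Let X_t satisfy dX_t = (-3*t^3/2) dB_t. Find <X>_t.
<X>_t = 9*t^7/28

For an Itô process dX_t = a(t) dt + b(t) dB_t, the quadratic variation is <X>_t = int_0^t b(s)^2 ds (the drift term does not contribute). Here b(s) = -3*s^3/2, so
  b(s)^2 = 9*s^6/4.
Integrating from 0 to t:
  <X>_t = int_0^t (9*s^6/4) ds = 9*t^7/28.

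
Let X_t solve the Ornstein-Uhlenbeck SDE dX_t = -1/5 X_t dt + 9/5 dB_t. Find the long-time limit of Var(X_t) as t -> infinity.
lim Var(X_t) = 81/10

The OU SDE dX = -theta X dt + sigma dB admits the integrating factor exp(theta t): d(exp(theta t) X_t) = sigma exp(theta t) dB_t. Integrating from 0 to t gives X_t = x_0 * exp(-theta t) + sigma * int_0^t exp(-theta (t-s)) dB_s for any initial x_0. The Itô integral has variance (by the Itô isometry) sigma^2 * int_0^t exp(-2 theta (t - s)) ds = sigma^2 * (1 - exp(-2 theta t)) / (2 theta), independent of x_0.
With theta = 1/5, sigma = 9/5:
  Var(X_t) = (9/5)^2 * (1 - exp(-2*1/5 t)) / (2 * 1/5) = 81/10 - 81*exp(-2*t/5)/10.
As t -> infinity, exp(-2*1/5 t) -> 0, so the stationary variance is sigma^2 / (2 theta) = 81/10.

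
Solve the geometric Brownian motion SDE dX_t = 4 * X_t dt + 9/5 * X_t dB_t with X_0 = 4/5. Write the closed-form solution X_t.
X_t = 4/5 * exp((119/50) * t + (9/5) * B_t)

For GBM dX = mu X dt + sigma X dB with X_0 = x_0, apply Itô to Y = log X: dY = (mu - sigma^2/2) dt + sigma dB, so Y_t = log(x_0) + (mu - sigma^2/2) t + sigma B_t and hence X_t = x_0 * exp((mu - sigma^2/2) t + sigma B_t).
With mu = 4, sigma = 9/5, x_0 = 4/5, this gives:
  X_t = 4/5 * exp((119/50) * t + (9/5) * B_t).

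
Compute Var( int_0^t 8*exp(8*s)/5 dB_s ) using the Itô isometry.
Var = 4*exp(16*t)/25 - 4/25

The Itô integral of a deterministic integrand f(s) has mean 0 because each increment f(s) * (B_{s+ds} - B_s) has mean 0. By the Itô isometry:
  Var( int_0^t f(s) dB_s ) = E[ (int_0^t f(s) dB_s)^2 ] = int_0^t f(s)^2 ds.
Here f(s) = 8*exp(8*s)/5, so f(s)^2 = 64*exp(16*s)/25. Integrate:
  int_0^t (64*exp(16*s)/25) ds = 4*exp(16*t)/25 - 4/25.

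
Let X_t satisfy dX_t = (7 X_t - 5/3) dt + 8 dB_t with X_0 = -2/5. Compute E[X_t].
E[X_t] = 5/21 - 67*exp(7*t)/105

Taking expectations and using E[dB_t] = 0, the mean m(t) = E[X_t] satisfies the ODE m'(t) = a m(t) + b with m(0) = x_0. With a = 7, b = -5/3, x_0 = -2/5, the solution is
  m(t) = x_0 * exp(a t) + (b/a) * (exp(a t) - 1)
       = (-2/5) * exp(7 t) + ((-5/3)/7) * (exp(7 t) - 1)
       = 5/21 - 67*exp(7*t)/105.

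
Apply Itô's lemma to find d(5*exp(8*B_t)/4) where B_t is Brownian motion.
d(5*exp(8*B_t)/4) = (40*exp(8*B_t)) dt + (10*exp(8*B_t)) dB_t

Itô's formula for f(B_t) gives d f(B_t) = f'(B_t) dB_t + (1/2) f''(B_t) dt. Compute derivatives of f(x) = 5*exp(8*x)/4:
  f'(x)  = 10*exp(8*x)
  f''(x) = 80*exp(8*x)
Substitute x = B_t and multiply the f'' term by 1/2:
  drift     = (1/2) * (80*exp(8*x)) evaluated at B_t = 40*exp(8*B_t)
  diffusion = (10*exp(8*x)) evaluated at B_t = 10*exp(8*B_t)
Therefore d(5*exp(8*B_t)/4) = (40*exp(8*B_t)) dt + (10*exp(8*B_t)) dB_t.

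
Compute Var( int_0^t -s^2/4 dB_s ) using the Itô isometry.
Var = t^5/80

The Itô integral of a deterministic integrand f(s) has mean 0 because each increment f(s) * (B_{s+ds} - B_s) has mean 0. By the Itô isometry:
  Var( int_0^t f(s) dB_s ) = E[ (int_0^t f(s) dB_s)^2 ] = int_0^t f(s)^2 ds.
Here f(s) = -s^2/4, so f(s)^2 = s^4/16. Integrate:
  int_0^t (s^4/16) ds = t^5/80.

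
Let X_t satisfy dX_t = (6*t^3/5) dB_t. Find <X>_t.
<X>_t = 36*t^7/175

For an Itô process dX_t = a(t) dt + b(t) dB_t, the quadratic variation is <X>_t = int_0^t b(s)^2 ds (the drift term does not contribute). Here b(s) = 6*s^3/5, so
  b(s)^2 = 36*s^6/25.
Integrating from 0 to t:
  <X>_t = int_0^t (36*s^6/25) ds = 36*t^7/175.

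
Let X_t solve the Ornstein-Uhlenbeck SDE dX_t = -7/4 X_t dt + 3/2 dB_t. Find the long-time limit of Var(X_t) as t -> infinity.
lim Var(X_t) = 9/14

The OU SDE dX = -theta X dt + sigma dB admits the integrating factor exp(theta t): d(exp(theta t) X_t) = sigma exp(theta t) dB_t. Integrating from 0 to t gives X_t = x_0 * exp(-theta t) + sigma * int_0^t exp(-theta (t-s)) dB_s for any initial x_0. The Itô integral has variance (by the Itô isometry) sigma^2 * int_0^t exp(-2 theta (t - s)) ds = sigma^2 * (1 - exp(-2 theta t)) / (2 theta), independent of x_0.
With theta = 7/4, sigma = 3/2:
  Var(X_t) = (3/2)^2 * (1 - exp(-2*7/4 t)) / (2 * 7/4) = 9/14 - 9*exp(-7*t/2)/14.
As t -> infinity, exp(-2*7/4 t) -> 0, so the stationary variance is sigma^2 / (2 theta) = 9/14.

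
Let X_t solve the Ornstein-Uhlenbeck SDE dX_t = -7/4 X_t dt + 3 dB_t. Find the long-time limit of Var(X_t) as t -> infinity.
lim Var(X_t) = 18/7

The OU SDE dX = -theta X dt + sigma dB admits the integrating factor exp(theta t): d(exp(theta t) X_t) = sigma exp(theta t) dB_t. Integrating from 0 to t gives X_t = x_0 * exp(-theta t) + sigma * int_0^t exp(-theta (t-s)) dB_s for any initial x_0. The Itô integral has variance (by the Itô isometry) sigma^2 * int_0^t exp(-2 theta (t - s)) ds = sigma^2 * (1 - exp(-2 theta t)) / (2 theta), independent of x_0.
With theta = 7/4, sigma = 3:
  Var(X_t) = (3)^2 * (1 - exp(-2*7/4 t)) / (2 * 7/4) = 18/7 - 18*exp(-7*t/2)/7.
As t -> infinity, exp(-2*7/4 t) -> 0, so the stationary variance is sigma^2 / (2 theta) = 18/7.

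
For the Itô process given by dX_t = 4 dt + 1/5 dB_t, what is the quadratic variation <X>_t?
<X>_t = t/25

For an Itô process dX_t = a(t) dt + b(t) dB_t, the quadratic variation is <X>_t = int_0^t b(s)^2 ds (the drift term does not contribute). Here b(s) = 1/5, so
  b(s)^2 = 1/25.
Integrating from 0 to t:
  <X>_t = int_0^t (1/25) ds = t/25.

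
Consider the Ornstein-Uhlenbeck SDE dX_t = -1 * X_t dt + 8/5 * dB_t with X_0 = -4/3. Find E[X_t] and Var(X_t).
E[X_t] = -4*exp(-t)/3; Var(X_t) = 32/25 - 32*exp(-2*t)/25

The OU SDE dX = -theta X dt + sigma dB admits the integrating factor exp(theta t): d(exp(theta t) X_t) = sigma exp(theta t) dB_t. Integrating from 0 to t:
  X_t = x_0 * exp(-theta t) + sigma * int_0^t exp(-theta (t-s)) dB_s.
The Itô integral has mean 0 and (by the Itô isometry) variance sigma^2 * int_0^t exp(-2 theta (t - s)) ds = sigma^2 * (1 - exp(-2 theta t)) / (2 theta).
With theta = 1, sigma = 8/5, x_0 = -4/3:
  E[X_t] = -4/3 * exp(-1 t) = -4*exp(-t)/3
  Var(X_t) = (8/5)^2 * (1 - exp(-2*1 t)) / (2 * 1) = 32/25 - 32*exp(-2*t)/25.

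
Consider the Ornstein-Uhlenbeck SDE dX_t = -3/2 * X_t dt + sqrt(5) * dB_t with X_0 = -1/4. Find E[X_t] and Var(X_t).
E[X_t] = -exp(-3*t/2)/4; Var(X_t) = 5/3 - 5*exp(-3*t)/3

The OU SDE dX = -theta X dt + sigma dB admits the integrating factor exp(theta t): d(exp(theta t) X_t) = sigma exp(theta t) dB_t. Integrating from 0 to t:
  X_t = x_0 * exp(-theta t) + sigma * int_0^t exp(-theta (t-s)) dB_s.
The Itô integral has mean 0 and (by the Itô isometry) variance sigma^2 * int_0^t exp(-2 theta (t - s)) ds = sigma^2 * (1 - exp(-2 theta t)) / (2 theta).
With theta = 3/2, sigma = sqrt(5), x_0 = -1/4:
  E[X_t] = -1/4 * exp(-3/2 t) = -exp(-3*t/2)/4
  Var(X_t) = (sqrt(5))^2 * (1 - exp(-2*3/2 t)) / (2 * 3/2) = 5/3 - 5*exp(-3*t)/3.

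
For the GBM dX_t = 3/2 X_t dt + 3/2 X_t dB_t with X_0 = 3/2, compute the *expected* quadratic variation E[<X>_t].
E[<X>_t] = 27*exp(21*t/4)/28 - 27/28

<X>_t = int_0^t ((3/2) * X_s)^2 ds. Taking expectation inside the integral: E[<X>_t] = (3/2)^2 * int_0^t E[X_s^2] ds. For GBM, E[X_s^2] = x_0^2 * exp((2 mu + sigma^2) s). Integrating:
  E[<X>_t] = (3/2)^2 * (3/2)^2 * (exp((2*(3/2) + (3/2)^2) t) - 1) / (2*(3/2) + (3/2)^2)
           = (3/2)^2 * (3/2)^2 * (exp((21/4) t) - 1) / (21/4) = 27*exp(21*t/4)/28 - 27/28.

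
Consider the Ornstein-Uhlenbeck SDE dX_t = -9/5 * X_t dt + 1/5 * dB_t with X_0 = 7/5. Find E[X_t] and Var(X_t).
E[X_t] = 7*exp(-9*t/5)/5; Var(X_t) = 1/90 - exp(-18*t/5)/90

The OU SDE dX = -theta X dt + sigma dB admits the integrating factor exp(theta t): d(exp(theta t) X_t) = sigma exp(theta t) dB_t. Integrating from 0 to t:
  X_t = x_0 * exp(-theta t) + sigma * int_0^t exp(-theta (t-s)) dB_s.
The Itô integral has mean 0 and (by the Itô isometry) variance sigma^2 * int_0^t exp(-2 theta (t - s)) ds = sigma^2 * (1 - exp(-2 theta t)) / (2 theta).
With theta = 9/5, sigma = 1/5, x_0 = 7/5:
  E[X_t] = 7/5 * exp(-9/5 t) = 7*exp(-9*t/5)/5
  Var(X_t) = (1/5)^2 * (1 - exp(-2*9/5 t)) / (2 * 9/5) = 1/90 - exp(-18*t/5)/90.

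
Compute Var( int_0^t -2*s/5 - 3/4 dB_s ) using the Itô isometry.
Var = t*(64*t^2 + 360*t + 675)/1200

The Itô integral of a deterministic integrand f(s) has mean 0 because each increment f(s) * (B_{s+ds} - B_s) has mean 0. By the Itô isometry:
  Var( int_0^t f(s) dB_s ) = E[ (int_0^t f(s) dB_s)^2 ] = int_0^t f(s)^2 ds.
Here f(s) = -2*s/5 - 3/4, so f(s)^2 = (8*s + 15)^2/400. Integrate:
  int_0^t ((8*s + 15)^2/400) ds = t*(64*t^2 + 360*t + 675)/1200.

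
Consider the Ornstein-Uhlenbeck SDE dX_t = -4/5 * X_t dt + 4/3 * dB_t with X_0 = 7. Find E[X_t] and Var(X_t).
E[X_t] = 7*exp(-4*t/5); Var(X_t) = 10/9 - 10*exp(-8*t/5)/9

The OU SDE dX = -theta X dt + sigma dB admits the integrating factor exp(theta t): d(exp(theta t) X_t) = sigma exp(theta t) dB_t. Integrating from 0 to t:
  X_t = x_0 * exp(-theta t) + sigma * int_0^t exp(-theta (t-s)) dB_s.
The Itô integral has mean 0 and (by the Itô isometry) variance sigma^2 * int_0^t exp(-2 theta (t - s)) ds = sigma^2 * (1 - exp(-2 theta t)) / (2 theta).
With theta = 4/5, sigma = 4/3, x_0 = 7:
  E[X_t] = 7 * exp(-4/5 t) = 7*exp(-4*t/5)
  Var(X_t) = (4/3)^2 * (1 - exp(-2*4/5 t)) / (2 * 4/5) = 10/9 - 10*exp(-8*t/5)/9.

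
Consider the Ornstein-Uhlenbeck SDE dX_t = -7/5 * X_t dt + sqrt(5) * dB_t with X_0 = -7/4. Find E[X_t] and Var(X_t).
E[X_t] = -7*exp(-7*t/5)/4; Var(X_t) = 25/14 - 25*exp(-14*t/5)/14

The OU SDE dX = -theta X dt + sigma dB admits the integrating factor exp(theta t): d(exp(theta t) X_t) = sigma exp(theta t) dB_t. Integrating from 0 to t:
  X_t = x_0 * exp(-theta t) + sigma * int_0^t exp(-theta (t-s)) dB_s.
The Itô integral has mean 0 and (by the Itô isometry) variance sigma^2 * int_0^t exp(-2 theta (t - s)) ds = sigma^2 * (1 - exp(-2 theta t)) / (2 theta).
With theta = 7/5, sigma = sqrt(5), x_0 = -7/4:
  E[X_t] = -7/4 * exp(-7/5 t) = -7*exp(-7*t/5)/4
  Var(X_t) = (sqrt(5))^2 * (1 - exp(-2*7/5 t)) / (2 * 7/5) = 25/14 - 25*exp(-14*t/5)/14.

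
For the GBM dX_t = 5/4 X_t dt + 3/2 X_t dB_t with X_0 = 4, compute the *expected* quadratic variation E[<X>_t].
E[<X>_t] = 144*exp(19*t/4)/19 - 144/19

<X>_t = int_0^t ((3/2) * X_s)^2 ds. Taking expectation inside the integral: E[<X>_t] = (3/2)^2 * int_0^t E[X_s^2] ds. For GBM, E[X_s^2] = x_0^2 * exp((2 mu + sigma^2) s). Integrating:
  E[<X>_t] = (3/2)^2 * 4^2 * (exp((2*(5/4) + (3/2)^2) t) - 1) / (2*(5/4) + (3/2)^2)
           = (3/2)^2 * 4^2 * (exp((19/4) t) - 1) / (19/4) = 144*exp(19*t/4)/19 - 144/19.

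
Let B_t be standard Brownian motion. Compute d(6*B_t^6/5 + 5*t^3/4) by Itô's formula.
d(6*B_t^6/5 + 5*t^3/4) = (18*B_t^4 + 15*t^2/4) dt + (36*B_t^5/5) dB_t

Itô's formula for f(t, x): d f(t, B_t) = (f_t + (1/2) f_xx) dt + f_x dB_t. Compute partials of f(t, x) = 5*t^3/4 + 6*x^6/5:
  f_t(t,x)  = 15*t^2/4
  f_x(t,x)  = 36*x^5/5
  f_xx(t,x) = 36*x^4
Assemble drift = f_t + (1/2) f_xx = 15*t^2/4 + 18*x^4 and diffusion = f_x = 36*x^5/5. Substituting x = B_t:
  d(6*B_t^6/5 + 5*t^3/4) = (18*B_t^4 + 15*t^2/4) dt + (36*B_t^5/5) dB_t.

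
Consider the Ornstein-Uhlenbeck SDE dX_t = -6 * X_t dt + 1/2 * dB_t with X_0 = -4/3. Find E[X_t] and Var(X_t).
E[X_t] = -4*exp(-6*t)/3; Var(X_t) = 1/48 - exp(-12*t)/48

The OU SDE dX = -theta X dt + sigma dB admits the integrating factor exp(theta t): d(exp(theta t) X_t) = sigma exp(theta t) dB_t. Integrating from 0 to t:
  X_t = x_0 * exp(-theta t) + sigma * int_0^t exp(-theta (t-s)) dB_s.
The Itô integral has mean 0 and (by the Itô isometry) variance sigma^2 * int_0^t exp(-2 theta (t - s)) ds = sigma^2 * (1 - exp(-2 theta t)) / (2 theta).
With theta = 6, sigma = 1/2, x_0 = -4/3:
  E[X_t] = -4/3 * exp(-6 t) = -4*exp(-6*t)/3
  Var(X_t) = (1/2)^2 * (1 - exp(-2*6 t)) / (2 * 6) = 1/48 - exp(-12*t)/48.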